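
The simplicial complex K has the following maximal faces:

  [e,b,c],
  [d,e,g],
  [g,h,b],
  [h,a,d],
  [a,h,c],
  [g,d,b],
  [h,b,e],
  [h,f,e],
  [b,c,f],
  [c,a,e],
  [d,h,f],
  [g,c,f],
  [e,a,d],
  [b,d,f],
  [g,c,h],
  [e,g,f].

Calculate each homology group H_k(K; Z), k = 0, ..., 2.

H_0 ≅ Z,  H_1 ≅ Z^2,  H_2 ≅ Z.

Take the total order a < b < c < d < e < f < g < h on the vertex set. Then K (dimension 2) consists of the simplices:

  0-simplices (8): a, b, c, d, e, f, g, h
  1-simplices (24): ac, ad, ae, ah, bc, bd, be, bf, bg, bh, ce, cf, cg, ch, de, df, dg, dh, ef, eg, eh, fg, fh, gh
  2-simplices (16): ace, ach, ade, adh, bce, bcf, bdf, bdg, beh, bgh, cfg, cgh, deg, dfh, efg, efh

so the chain groups are C_0 ≅ Z^8, C_1 ≅ Z^24, C_2 ≅ Z^16.

∂_1: C_1 → C_0 sends each edge [p,q] (with p < q) to q − p.
As a 8×24 matrix over Z this has rank 7, with invariant factors (1,1,1,1,1,1,1).

The boundary map ∂_2: C_2 → C_1 sends each 2-simplex [p,q,r] to [q,r] − [p,r] + [p,q]. For instance
  ∂bce = ce − be + bc,
  ∂bcf = cf − bf + bc.
The resulting 24×16 matrix has rank 15, and its Smith normal form has invariant factors (1,1,1,1,1,1,1,1,1,1,1,1,1,1,1).

Now H_k = ker ∂_k / im ∂_{k+1}, so:

  H_0: rank C_0 − rank ∂_1 = 8 − 7 = 1, and the invariant factors of ∂_1 are all 1, so H_0 ≅ Z.
  H_1: rank ker ∂_1 − rank ∂_2 = (24 − 7) − 15 = 2, and the invariant factors of ∂_2 are all 1, so H_1 ≅ Z^2.
  H_2: rank ker ∂_2 − rank ∂_3 = (16 − 15) − 0 = 1, and there is no ∂_3, so H_2 ≅ Z.

As a check, the Euler characteristic is 8 − 24 + 16 = 0, which agrees with 1 − 2 + 1 = 0.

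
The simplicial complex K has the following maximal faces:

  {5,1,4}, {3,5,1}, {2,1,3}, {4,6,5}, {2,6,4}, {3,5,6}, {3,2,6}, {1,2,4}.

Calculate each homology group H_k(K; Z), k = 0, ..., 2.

Fix the vertex order 1 < 2 < 3 < 4 < 5 < 6 and write every simplex with vertices in increasing order. Then dim K = 2 and the simplices of K are:

  0-simplices (6): [1], [2], [3], [4], [5], [6]
  1-simplices (12): [1,2], [1,3], [1,4], [1,5], [2,3], [2,4], [2,6], [3,5], [3,6], [4,5], [4,6], [5,6]
  2-simplices (8): [1,2,3], [1,2,4], [1,3,5], [1,4,5], [2,3,6], [2,4,6], [3,5,6], [4,5,6]

Hence C_0 ≅ Z^6, C_1 ≅ Z^12, C_2 ≅ Z^8.

The boundary map ∂_1: C_1 → C_0 sends each edge [p,q] (with p < q) to q − p.
The resulting 6×12 matrix has rank 5, and its Smith normal form has invariant factors (1,1,1,1,1).

The boundary map ∂_2: C_2 → C_1 acts by ∂[p,q,r] = [q,r] − [p,r] + [p,q]. For instance
  ∂[2,4,6] = [4,6] − [2,6] + [2,4],
  ∂[2,3,6] = [3,6] − [2,6] + [2,3].
The 12×8 boundary matrix has rank 7 and Smith normal form diag(1,1,1,1,1,1,1).

From H_k ≅ ker(∂_k) / im(∂_{k+1}) we obtain:

  H_0: rank C_0 − rank ∂_1 = 6 − 5 = 1, and the invariant factors of ∂_1 are all 1, so H_0 ≅ Z.
  H_1: rank ker ∂_1 − rank ∂_2 = (12 − 5) − 7 = 0, and the invariant factors of ∂_2 are all 1, so H_1 ≅ 0.
  H_2: rank ker ∂_2 − rank ∂_3 = (8 − 7) − 0 = 1, and there is no ∂_3, so H_2 ≅ Z.

As a check, the Euler characteristic is 6 − 12 + 8 = 2, which agrees with 1 − 0 + 1 = 2.
(K is a triangulation of the 2-sphere S^2.)

H_0 ≅ Z,  H_1 = 0,  H_2 ≅ Z.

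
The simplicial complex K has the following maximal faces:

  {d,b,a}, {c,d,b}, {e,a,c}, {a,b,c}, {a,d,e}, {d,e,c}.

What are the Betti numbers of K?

b_0 = 1, b_1 = 0, b_2 = 1.

Take the total order a < b < c < d < e on the vertex set. Then K (dimension 2) consists of the simplices:

  0-simplices (5): a, b, c, d, e
  1-simplices (9): ab, ac, ad, ae, bc, bd, cd, ce, de
  2-simplices (6): abc, abd, ace, ade, bcd, cde

so the chain groups are C_0 ≅ Z^5, C_1 ≅ Z^9, C_2 ≅ Z^6.

The boundary map ∂_1: C_1 → C_0 sends each edge [p,q] (with p < q) to q − p.
The resulting 5×9 matrix has rank 4, and its Smith normal form has invariant factors (1,1,1,1).

∂_2: C_2 → C_1 maps a triangle to the signed sum of its edges. For instance
  ∂cde = de − ce + cd,
  ∂ace = ce − ae + ac.
This gives a 9×6 integer matrix of rank 5; reducing to Smith normal form yields diagonal entries (1,1,1,1,1).

Now H_k = ker ∂_k / im ∂_{k+1}, so:

  H_0: rank C_0 − rank ∂_1 = 5 − 4 = 1, and the invariant factors of ∂_1 are all 1, so H_0 ≅ Z.
  H_1: rank ker ∂_1 − rank ∂_2 = (9 − 4) − 5 = 0, and the invariant factors of ∂_2 are all 1, so H_1 ≅ 0.
  H_2: rank ker ∂_2 − rank ∂_3 = (6 − 5) − 0 = 1, and there is no ∂_3, so H_2 ≅ Z.

As a check, the Euler characteristic is 5 − 9 + 6 = 2, which agrees with 1 − 0 + 1 = 2.

Hence the Betti numbers are b_0 = 1, b_1 = 0, b_2 = 1.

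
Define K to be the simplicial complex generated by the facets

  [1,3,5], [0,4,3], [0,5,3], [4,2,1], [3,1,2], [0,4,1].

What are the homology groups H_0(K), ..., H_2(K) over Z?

H_0 = Z,  H_1 = Z,  H_2 = 0.

K has 6 vertices, 12 edges, 6 triangles.
rank ∂_0 = 0, rank ∂_1 = 5 ⇒ b_0 = 6 − 0 − 5 = 1; all invariant factors of ∂_1 are 1 so no torsion. So H_0 ≅ Z.
rank ∂_1 = 5, rank ∂_2 = 6 ⇒ b_1 = 12 − 5 − 6 = 1; all invariant factors of ∂_2 are 1 so no torsion. So H_1 ≅ Z.
rank ∂_2 = 6, rank ∂_3 = 0 ⇒ b_2 = 6 − 6 − 0 = 0. So H_2 ≅ 0.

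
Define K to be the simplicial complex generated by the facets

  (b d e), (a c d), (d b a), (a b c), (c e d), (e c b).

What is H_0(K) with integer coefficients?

H_0 ≅ Z.

K has 5 vertices, 9 edges, 6 triangles.
rank ∂_0 = 0, rank ∂_1 = 4 ⇒ b_0 = 5 − 0 − 4 = 1; all invariant factors of ∂_1 are 1 so no torsion. So H_0 ≅ Z.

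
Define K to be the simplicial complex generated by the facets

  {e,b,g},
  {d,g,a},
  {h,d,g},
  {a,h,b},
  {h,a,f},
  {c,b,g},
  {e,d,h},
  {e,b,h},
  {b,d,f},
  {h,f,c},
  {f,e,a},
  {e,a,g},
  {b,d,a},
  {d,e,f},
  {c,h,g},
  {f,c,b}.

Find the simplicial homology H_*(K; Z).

We work with the vertex ordering a < b < c < d < e < f < g < h. The simplices of K, each written with vertices in increasing order, are:

  0-simplices (8): a, b, c, d, e, f, g, h
  1-simplices (24): ab, ad, ae, af, ag, ah, bc, bd, be, bf, bg, bh, cf, cg, ch, de, df, dg, dh, ef, eg, eh, fh, gh
  2-simplices (16): abd, abh, adg, aef, aeg, afh, bcf, bcg, bdf, beg, beh, cfh, cgh, def, deh, dgh

so the chain groups are C_0 ≅ Z^8, C_1 ≅ Z^24, C_2 ≅ Z^16.

The boundary map ∂_1: C_1 → C_0 sends each edge [p,q] (with p < q) to q − p. For instance
  ∂bd = d − b.
The 8×24 boundary matrix has rank 7 and Smith normal form diag(1,1,1,1,1,1,1).

∂_2: C_2 → C_1 sends each 2-simplex [p,q,r] to [q,r] − [p,r] + [p,q]. For instance
  ∂deh = eh − dh + de,
  ∂cfh = fh − ch + cf.
The 24×16 boundary matrix has rank 15 and Smith normal form diag(1,1,1,1,1,1,1,1,1,1,1,1,1,1,1).

Now H_k = ker ∂_k / im ∂_{k+1}, so:

  H_0: rank C_0 − rank ∂_1 = 8 − 7 = 1, and the invariant factors of ∂_1 are all 1, so H_0 ≅ Z.
  H_1: rank ker ∂_1 − rank ∂_2 = (24 − 7) − 15 = 2, and the invariant factors of ∂_2 are all 1, so H_1 ≅ Z^2.
  H_2: rank ker ∂_2 − rank ∂_3 = (16 − 15) − 0 = 1, and there is no ∂_3, so H_2 ≅ Z.

(K is a triangulation of the torus T^2.)

H_0 = Z,  H_1 = Z^2,  H_2 = Z.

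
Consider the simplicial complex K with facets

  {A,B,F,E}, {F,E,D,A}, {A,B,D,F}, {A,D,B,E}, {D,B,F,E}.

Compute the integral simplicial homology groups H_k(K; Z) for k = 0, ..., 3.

H_0 ≅ Z,  H_1 = 0,  H_2 = 0,  H_3 ≅ Z.

Order the vertices as A < B < D < E < F. Listing each simplex with vertices in this order, K has dimension 3 with simplices:

  0-simplices (5): A, B, D, E, F
  1-simplices (10): AB, AD, AE, AF, BD, BE, BF, DE, DF, EF
  2-simplices (10): ABD, ABE, ABF, ADE, ADF, AEF, BDE, BDF, BEF, DEF
  3-simplices (5): ABDE, ABDF, ABEF, ADEF, BDEF

Hence C_0 ≅ Z^5, C_1 ≅ Z^10, C_2 ≅ Z^10, C_3 ≅ Z^5.

Boundary ∂_1: C_1 → C_0 is given by ∂[p,q] = [q] − [p]. For instance
  ∂DE = E − D.
The resulting 5×10 matrix has rank 4, and its Smith normal form has invariant factors (1,1,1,1).

∂_2: C_2 → C_1 acts by ∂[p,q,r] = [q,r] − [p,r] + [p,q]. For instance
  ∂BDE = DE − BE + BD,
  ∂ADE = DE − AE + AD.
As a 10×10 matrix over Z this has rank 6, with invariant factors (1,1,1,1,1,1).

∂_3: C_3 → C_2 sends each 3-simplex σ to the alternating sum Σ_i (−1)^i (σ with its i-th vertex removed). For instance
  ∂ABEF = BEF − AEF + ABF − ABE,
  ∂BDEF = DEF − BEF + BDF − BDE.
The resulting 10×5 matrix has rank 4, and its Smith normal form has invariant factors (1,1,1,1).

Now H_k = ker ∂_k / im ∂_{k+1}, so:

  H_0: rank C_0 − rank ∂_1 = 5 − 4 = 1, and the invariant factors of ∂_1 are all 1, so H_0 = Z.
  H_1: rank ker ∂_1 − rank ∂_2 = (10 − 4) − 6 = 0, and the invariant factors of ∂_2 are all 1, so H_1 = 0.
  H_2: rank ker ∂_2 − rank ∂_3 = (10 − 6) − 4 = 0, and the invariant factors of ∂_3 are all 1, so H_2 = 0.
  H_3: rank ker ∂_3 − rank ∂_4 = (5 − 4) − 0 = 1, and there is no ∂_4, so H_3 = Z.

(K is a triangulation of the 3-sphere S^3.)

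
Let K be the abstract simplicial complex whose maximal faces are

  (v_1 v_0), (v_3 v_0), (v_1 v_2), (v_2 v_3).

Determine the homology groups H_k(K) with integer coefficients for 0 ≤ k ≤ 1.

H_0 ≅ Z,  H_1 ≅ Z.

Order the vertices as v_0 < v_1 < v_2 < v_3. Listing each simplex with vertices in this order, K has dimension 1 with simplices:

  0-simplices (4): [v_0], [v_1], [v_2], [v_3]
  1-simplices (4): [v_0,v_1], [v_0,v_3], [v_1,v_2], [v_2,v_3]

Hence C_0 ≅ Z^4, C_1 ≅ Z^4.

∂_1: C_1 → C_0 maps an edge to its endpoints' difference, ∂[p,q] = q − p. For instance
  ∂[v_0,v_1] = [v_1] − [v_0].
The resulting 4×4 matrix has rank 3, and its Smith normal form has invariant factors (1,1,1).

Computing H_k = (kernel of ∂_k) / (image of ∂_{k+1}):

  H_0: rank C_0 − rank ∂_1 = 4 − 3 = 1, and the invariant factors of ∂_1 are all 1, so H_0 ≅ Z.
  H_1: rank ker ∂_1 − rank ∂_2 = (4 − 3) − 0 = 1, and there is no ∂_2, so H_1 ≅ Z.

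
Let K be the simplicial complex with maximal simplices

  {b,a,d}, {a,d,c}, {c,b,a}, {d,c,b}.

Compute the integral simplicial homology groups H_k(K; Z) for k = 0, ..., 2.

K has 4 vertices, 6 edges, 4 triangles.
rank ∂_0 = 0, rank ∂_1 = 3 ⇒ b_0 = 4 − 0 − 3 = 1; all invariant factors of ∂_1 are 1 so no torsion. So H_0 = Z.
rank ∂_1 = 3, rank ∂_2 = 3 ⇒ b_1 = 6 − 3 − 3 = 0; all invariant factors of ∂_2 are 1 so no torsion. So H_1 = 0.
rank ∂_2 = 3, rank ∂_3 = 0 ⇒ b_2 = 4 − 3 − 0 = 1. So H_2 = Z.

H_0 ≅ Z,  H_1 = 0,  H_2 ≅ Z.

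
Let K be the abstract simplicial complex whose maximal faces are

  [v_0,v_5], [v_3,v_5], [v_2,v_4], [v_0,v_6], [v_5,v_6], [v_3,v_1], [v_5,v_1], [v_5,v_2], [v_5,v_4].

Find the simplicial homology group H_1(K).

Fix the vertex order v_0 < v_1 < v_2 < v_3 < v_4 < v_5 < v_6 and write every simplex with vertices in increasing order. Then dim K = 1 and the simplices of K are:

  0-simplices (7): [v_0], [v_1], [v_2], [v_3], [v_4], [v_5], [v_6]
  1-simplices (9): [v_0,v_5], [v_0,v_6], [v_1,v_3], [v_1,v_5], [v_2,v_4], [v_2,v_5], [v_3,v_5], [v_4,v_5], [v_5,v_6]

giving chain groups C_0 ≅ Z^7, C_1 ≅ Z^9.

Boundary ∂_1: C_1 → C_0 sends each edge [p,q] (with p < q) to q − p. For instance
  ∂[v_0,v_5] = [v_5] − [v_0].
As a 7×9 matrix over Z this has rank 6, with invariant factors (1,1,1,1,1,1).

Reading off H_k = ker ∂_k / im ∂_{k+1}:

  H_1: rank ker ∂_1 − rank ∂_2 = (9 − 6) − 0 = 3, and there is no ∂_2, so H_1 ≅ Z^3.

H_1 ≅ Z^3.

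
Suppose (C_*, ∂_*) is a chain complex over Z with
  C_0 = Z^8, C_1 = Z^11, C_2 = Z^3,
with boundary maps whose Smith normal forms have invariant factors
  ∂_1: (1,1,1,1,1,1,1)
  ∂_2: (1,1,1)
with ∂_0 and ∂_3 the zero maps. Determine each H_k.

H_0: b_0 = 8 − 0 − 7 = 1; torsion from ∂_1 factors > 1: none. So H_0 ≅ Z.
H_1: b_1 = 11 − 7 − 3 = 1; torsion from ∂_2 factors > 1: none. So H_1 ≅ Z.
H_2: b_2 = 3 − 3 − 0 = 0; torsion from ∂_3 factors > 1: none. So H_2 ≅ 0.

H_0 ≅ Z,  H_1 ≅ Z,  H_2 = 0.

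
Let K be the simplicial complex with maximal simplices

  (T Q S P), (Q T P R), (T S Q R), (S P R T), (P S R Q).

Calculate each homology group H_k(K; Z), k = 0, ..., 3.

H_0 ≅ Z,  H_1 = 0,  H_2 = 0,  H_3 ≅ Z.

Take the total order P < Q < R < S < T on the vertex set. Then K (dimension 3) consists of the simplices:

  0-simplices (5): P, Q, R, S, T
  1-simplices (10): PQ, PR, PS, PT, QR, QS, QT, RS, RT, ST
  2-simplices (10): PQR, PQS, PQT, PRS, PRT, PST, QRS, QRT, QST, RST
  3-simplices (5): PQRS, PQRT, PQST, PRST, QRST

giving chain groups C_0 ≅ Z^5, C_1 ≅ Z^10, C_2 ≅ Z^10, C_3 ≅ Z^5.

Boundary ∂_1: C_1 → C_0 maps an edge to its endpoints' difference, ∂[p,q] = q − p. For instance
  ∂RT = T − R.
The 5×10 boundary matrix has rank 4 and Smith normal form diag(1,1,1,1).

The boundary map ∂_2: C_2 → C_1 maps a triangle to the signed sum of its edges. For instance
  ∂QST = ST − QT + QS,
  ∂PRT = RT − PT + PR.
This gives a 10×10 integer matrix of rank 6; reducing to Smith normal form yields diagonal entries (1,1,1,1,1,1).

The boundary map ∂_3: C_3 → C_2 sends each 3-simplex σ to the alternating sum Σ_i (−1)^i (σ with its i-th vertex removed). For instance
  ∂QRST = RST − QST + QRT − QRS,
  ∂PQRT = QRT − PRT + PQT − PQR.
The 10×5 boundary matrix has rank 4 and Smith normal form diag(1,1,1,1).

Computing H_k = (kernel of ∂_k) / (image of ∂_{k+1}):

  H_0: rank C_0 − rank ∂_1 = 5 − 4 = 1, and the invariant factors of ∂_1 are all 1, so H_0 = Z.
  H_1: rank ker ∂_1 − rank ∂_2 = (10 − 4) − 6 = 0, and the invariant factors of ∂_2 are all 1, so H_1 = 0.
  H_2: rank ker ∂_2 − rank ∂_3 = (10 − 6) − 4 = 0, and the invariant factors of ∂_3 are all 1, so H_2 = 0.
  H_3: rank ker ∂_3 − rank ∂_4 = (5 − 4) − 0 = 1, and there is no ∂_4, so H_3 = Z.

As a check, the Euler characteristic is 5 − 10 + 10 − 5 = 0, which agrees with 1 − 0 + 0 − 1 = 0.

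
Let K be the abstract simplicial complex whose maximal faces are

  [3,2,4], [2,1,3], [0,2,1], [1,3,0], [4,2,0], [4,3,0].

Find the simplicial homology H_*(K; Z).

Take the total order 0 < 1 < 2 < 3 < 4 on the vertex set. Then K (dimension 2) consists of the simplices:

  0-simplices (5): [0], [1], [2], [3], [4]
  1-simplices (9): [0,1], [0,2], [0,3], [0,4], [1,2], [1,3], [2,3], [2,4], [3,4]
  2-simplices (6): [0,1,2], [0,1,3], [0,2,4], [0,3,4], [1,2,3], [2,3,4]

Hence C_0 ≅ Z^5, C_1 ≅ Z^9, C_2 ≅ Z^6.

The boundary map ∂_1: C_1 → C_0 sends each edge [p,q] (with p < q) to q − p. For instance
  ∂[1,2] = [2] − [1].
As a 5×9 matrix over Z this has rank 4, with invariant factors (1,1,1,1).

The boundary map ∂_2: C_2 → C_1 maps a triangle to the signed sum of its edges. For instance
  ∂[1,2,3] = [2,3] − [1,3] + [1,2],
  ∂[0,1,2] = [1,2] − [0,2] + [0,1].
As a 9×6 matrix over Z this has rank 5, with invariant factors (1,1,1,1,1).

Computing H_k = (kernel of ∂_k) / (image of ∂_{k+1}):

  H_0: rank C_0 − rank ∂_1 = 5 − 4 = 1, and the invariant factors of ∂_1 are all 1, so H_0 ≅ Z.
  H_1: rank ker ∂_1 − rank ∂_2 = (9 − 4) − 5 = 0, and the invariant factors of ∂_2 are all 1, so H_1 ≅ 0.
  H_2: rank ker ∂_2 − rank ∂_3 = (6 − 5) − 0 = 1, and there is no ∂_3, so H_2 ≅ Z.

H_0 ≅ Z,  H_1 = 0,  H_2 ≅ Z.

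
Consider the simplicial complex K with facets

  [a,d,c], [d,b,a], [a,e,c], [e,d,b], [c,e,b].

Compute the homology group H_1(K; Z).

We work with the vertex ordering a < b < c < d < e. The simplices of K, each written with vertices in increasing order, are:

  0-simplices (5): a, b, c, d, e
  1-simplices (10): ab, ac, ad, ae, bc, bd, be, cd, ce, de
  2-simplices (5): abd, acd, ace, bce, bde

giving chain groups C_0 ≅ Z^5, C_1 ≅ Z^10, C_2 ≅ Z^5.

Boundary ∂_1: C_1 → C_0 sends each edge [p,q] (with p < q) to q − p. For instance
  ∂ae = e − a.
The 5×10 boundary matrix has rank 4 and Smith normal form diag(1,1,1,1).

Boundary ∂_2: C_2 → C_1 sends each 2-simplex [p,q,r] to [q,r] − [p,r] + [p,q]. For instance
  ∂abd = bd − ad + ab,
  ∂bce = ce − be + bc.
The resulting 10×5 matrix has rank 5, and its Smith normal form has invariant factors (1,1,1,1,1).

Reading off H_k = ker ∂_k / im ∂_{k+1}:

  H_1: rank ker ∂_1 − rank ∂_2 = (10 − 4) − 5 = 1, and the invariant factors of ∂_2 are all 1, so H_1 ≅ Z.

(K is a triangulation of the Möbius band.)

H_1 ≅ Z.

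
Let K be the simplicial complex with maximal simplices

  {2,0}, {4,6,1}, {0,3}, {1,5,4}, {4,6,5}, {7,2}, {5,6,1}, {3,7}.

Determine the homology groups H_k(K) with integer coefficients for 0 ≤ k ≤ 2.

H_0 ≅ Z^2,  H_1 ≅ Z,  H_2 ≅ Z.

Order the vertices as 0 < 1 < 2 < 3 < 4 < 5 < 6 < 7. Listing each simplex with vertices in this order, K has dimension 2 with simplices:

  0-simplices (8): [0], [1], [2], [3], [4], [5], [6], [7]
  1-simplices (10): [0,2], [0,3], [1,4], [1,5], [1,6], [2,7], [3,7], [4,5], [4,6], [5,6]
  2-simplices (4): [1,4,5], [1,4,6], [1,5,6], [4,5,6]

Hence C_0 ≅ Z^8, C_1 ≅ Z^10, C_2 ≅ Z^4.

The boundary map ∂_1: C_1 → C_0 maps an edge to its endpoints' difference, ∂[p,q] = q − p. For instance
  ∂[1,5] = [5] − [1].
As a 8×10 matrix over Z this has rank 6, with invariant factors (1,1,1,1,1,1).

Boundary ∂_2: C_2 → C_1 maps a triangle to the signed sum of its edges. For instance
  ∂[1,4,5] = [4,5] − [1,5] + [1,4],
  ∂[4,5,6] = [5,6] − [4,6] + [4,5].
The 10×4 boundary matrix has rank 3 and Smith normal form diag(1,1,1).

Reading off H_k = ker ∂_k / im ∂_{k+1}:

  H_0: rank C_0 − rank ∂_1 = 8 − 6 = 2, and the invariant factors of ∂_1 are all 1, so H_0 ≅ Z^2.
  H_1: rank ker ∂_1 − rank ∂_2 = (10 − 6) − 3 = 1, and the invariant factors of ∂_2 are all 1, so H_1 ≅ Z.
  H_2: rank ker ∂_2 − rank ∂_3 = (4 − 3) − 0 = 1, and there is no ∂_3, so H_2 ≅ Z.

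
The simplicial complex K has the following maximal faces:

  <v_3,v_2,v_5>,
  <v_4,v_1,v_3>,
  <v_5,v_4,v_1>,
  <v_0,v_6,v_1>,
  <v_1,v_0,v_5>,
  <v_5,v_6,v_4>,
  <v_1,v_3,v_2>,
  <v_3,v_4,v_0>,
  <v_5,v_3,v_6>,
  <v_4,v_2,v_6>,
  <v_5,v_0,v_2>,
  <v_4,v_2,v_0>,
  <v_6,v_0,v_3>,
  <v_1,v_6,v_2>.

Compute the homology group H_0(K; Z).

H_0 = Z.

Take the total order v_0 < v_1 < v_2 < v_3 < v_4 < v_5 < v_6 on the vertex set. Then K (dimension 2) consists of the simplices:

  0-simplices (7): [v_0], [v_1], [v_2], [v_3], [v_4], [v_5], [v_6]
  1-simplices (21): (21 of them)
  2-simplices (14): (14 of them)

giving chain groups C_0 ≅ Z^7, C_1 ≅ Z^21, C_2 ≅ Z^14.

Boundary ∂_1: C_1 → C_0 is given by ∂[p,q] = [q] − [p]. For instance
  ∂[v_0,v_6] = [v_6] − [v_0].
This gives a 7×21 integer matrix of rank 6; reducing to Smith normal form yields diagonal entries (1,1,1,1,1,1).

The boundary map ∂_2: C_2 → C_1 sends each 2-simplex [p,q,r] to [q,r] − [p,r] + [p,q]. For instance
  ∂[v_1,v_2,v_6] = [v_2,v_6] − [v_1,v_6] + [v_1,v_2],
  ∂[v_0,v_3,v_4] = [v_3,v_4] − [v_0,v_4] + [v_0,v_3].
This gives a 21×14 integer matrix of rank 13; reducing to Smith normal form yields diagonal entries (1,1,1,1,1,1,1,1,1,1,1,1,1).

Reading off H_k = ker ∂_k / im ∂_{k+1}:

  H_0: rank C_0 − rank ∂_1 = 7 − 6 = 1, and the invariant factors of ∂_1 are all 1, so H_0 = Z.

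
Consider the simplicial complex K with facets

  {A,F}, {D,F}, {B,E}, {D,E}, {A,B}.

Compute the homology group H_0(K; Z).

H_0 ≅ Z.

Take the total order A < B < D < E < F on the vertex set. Then K (dimension 1) consists of the simplices:

  0-simplices (5): A, B, D, E, F
  1-simplices (5): AB, AF, BE, DE, DF

so the chain groups are C_0 ≅ Z^5, C_1 ≅ Z^5.

The boundary map ∂_1: C_1 → C_0 is given by ∂[p,q] = [q] − [p]. For instance
  ∂DF = F − D.
The resulting 5×5 matrix has rank 4, and its Smith normal form has invariant factors (1,1,1,1).

From H_k ≅ ker(∂_k) / im(∂_{k+1}) we obtain:

  H_0: rank C_0 − rank ∂_1 = 5 − 4 = 1, and the invariant factors of ∂_1 are all 1, so H_0 = Z.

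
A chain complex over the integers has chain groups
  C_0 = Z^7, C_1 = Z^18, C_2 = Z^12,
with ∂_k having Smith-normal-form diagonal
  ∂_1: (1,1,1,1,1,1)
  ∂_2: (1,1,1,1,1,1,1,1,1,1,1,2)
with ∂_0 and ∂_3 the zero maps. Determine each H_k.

H_0: b_0 = 7 − 0 − 6 = 1; torsion from ∂_1 factors > 1: none. So H_0 = Z.
H_1: b_1 = 18 − 6 − 12 = 0; torsion from ∂_2 factors > 1: [2]. So H_1 = Z/2Z.
H_2: b_2 = 12 − 12 − 0 = 0; torsion from ∂_3 factors > 1: none. So H_2 = 0.

H_0 = Z,  H_1 = Z/2Z,  H_2 = 0.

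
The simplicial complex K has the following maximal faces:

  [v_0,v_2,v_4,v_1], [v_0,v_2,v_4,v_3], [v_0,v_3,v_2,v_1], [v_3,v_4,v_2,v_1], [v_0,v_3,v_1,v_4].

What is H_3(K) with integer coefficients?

We work with the vertex ordering v_0 < v_1 < v_2 < v_3 < v_4. The simplices of K, each written with vertices in increasing order, are:

  0-simplices (5): [v_0], [v_1], [v_2], [v_3], [v_4]
  1-simplices (10): [v_0,v_1], [v_0,v_2], [v_0,v_3], [v_0,v_4], [v_1,v_2], [v_1,v_3], [v_1,v_4], [v_2,v_3], [v_2,v_4], [v_3,v_4]
  2-simplices (10): [v_0,v_1,v_2], [v_0,v_1,v_3], [v_0,v_1,v_4], [v_0,v_2,v_3], [v_0,v_2,v_4], [v_0,v_3,v_4], [v_1,v_2,v_3], [v_1,v_2,v_4], [v_1,v_3,v_4], [v_2,v_3,v_4]
  3-simplices (5): [v_0,v_1,v_2,v_3], [v_0,v_1,v_2,v_4], [v_0,v_1,v_3,v_4], [v_0,v_2,v_3,v_4], [v_1,v_2,v_3,v_4]

giving chain groups C_0 ≅ Z^5, C_1 ≅ Z^10, C_2 ≅ Z^10, C_3 ≅ Z^5.

Boundary ∂_1: C_1 → C_0 maps an edge to its endpoints' difference, ∂[p,q] = q − p. For instance
  ∂[v_0,v_4] = [v_4] − [v_0].
As a 5×10 matrix over Z this has rank 4, with invariant factors (1,1,1,1).

Boundary ∂_2: C_2 → C_1 maps a triangle to the signed sum of its edges. For instance
  ∂[v_1,v_2,v_4] = [v_2,v_4] − [v_1,v_4] + [v_1,v_2],
  ∂[v_0,v_1,v_3] = [v_1,v_3] − [v_0,v_3] + [v_0,v_1].
This gives a 10×10 integer matrix of rank 6; reducing to Smith normal form yields diagonal entries (1,1,1,1,1,1).

∂_3: C_3 → C_2 sends each 3-simplex σ to the alternating sum Σ_i (−1)^i (σ with its i-th vertex removed). For instance
  ∂[v_1,v_2,v_3,v_4] = [v_2,v_3,v_4] − [v_1,v_3,v_4] + [v_1,v_2,v_4] − [v_1,v_2,v_3],
  ∂[v_0,v_1,v_2,v_3] = [v_1,v_2,v_3] − [v_0,v_2,v_3] + [v_0,v_1,v_3] − [v_0,v_1,v_2].
This gives a 10×5 integer matrix of rank 4; reducing to Smith normal form yields diagonal entries (1,1,1,1).

From H_k ≅ ker(∂_k) / im(∂_{k+1}) we obtain:

  H_3: rank ker ∂_3 − rank ∂_4 = (5 − 4) − 0 = 1, and there is no ∂_4, so H_3 = Z.

H_3 ≅ Z.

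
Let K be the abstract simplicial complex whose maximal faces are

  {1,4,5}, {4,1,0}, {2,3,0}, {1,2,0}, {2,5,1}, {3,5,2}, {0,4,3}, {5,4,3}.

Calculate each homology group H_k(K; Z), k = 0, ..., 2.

H_0 = Z,  H_1 = 0,  H_2 = Z.

Take the total order 0 < 1 < 2 < 3 < 4 < 5 on the vertex set. Then K (dimension 2) consists of the simplices:

  0-simplices (6): [0], [1], [2], [3], [4], [5]
  1-simplices (12): [0,1], [0,2], [0,3], [0,4], [1,2], [1,4], [1,5], [2,3], [2,5], [3,4], [3,5], [4,5]
  2-simplices (8): [0,1,2], [0,1,4], [0,2,3], [0,3,4], [1,2,5], [1,4,5], [2,3,5], [3,4,5]

giving chain groups C_0 ≅ Z^6, C_1 ≅ Z^12, C_2 ≅ Z^8.

The boundary map ∂_1: C_1 → C_0 is given by ∂[p,q] = [q] − [p]. For instance
  ∂[0,2] = [2] − [0].
The 6×12 boundary matrix has rank 5 and Smith normal form diag(1,1,1,1,1).

Boundary ∂_2: C_2 → C_1 maps a triangle to the signed sum of its edges. For instance
  ∂[0,1,2] = [1,2] − [0,2] + [0,1],
  ∂[2,3,5] = [3,5] − [2,5] + [2,3].
As a 12×8 matrix over Z this has rank 7, with invariant factors (1,1,1,1,1,1,1).

From H_k ≅ ker(∂_k) / im(∂_{k+1}) we obtain:

  H_0: rank C_0 − rank ∂_1 = 6 − 5 = 1, and the invariant factors of ∂_1 are all 1, so H_0 = Z.
  H_1: rank ker ∂_1 − rank ∂_2 = (12 − 5) − 7 = 0, and the invariant factors of ∂_2 are all 1, so H_1 = 0.
  H_2: rank ker ∂_2 − rank ∂_3 = (8 − 7) − 0 = 1, and there is no ∂_3, so H_2 = Z.

As a check, the Euler characteristic is 6 − 12 + 8 = 2, which agrees with 1 − 0 + 1 = 2.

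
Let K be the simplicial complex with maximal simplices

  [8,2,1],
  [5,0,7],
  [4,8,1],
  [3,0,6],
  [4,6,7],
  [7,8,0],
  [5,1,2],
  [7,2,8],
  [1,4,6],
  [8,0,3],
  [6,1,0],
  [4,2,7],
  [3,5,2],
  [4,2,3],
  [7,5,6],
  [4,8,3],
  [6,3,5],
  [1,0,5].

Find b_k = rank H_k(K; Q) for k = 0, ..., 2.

Fix the vertex order 0 < 1 < 2 < 3 < 4 < 5 < 6 < 7 < 8 and write every simplex with vertices in increasing order. Then dim K = 2 and the simplices of K are:

  0-simplices (9): [0], [1], [2], [3], [4], [5], [6], [7], [8]
  1-simplices (27): (27 of them)
  2-simplices (18): [0,1,5], [0,1,6], [0,3,6], [0,3,8], [0,5,7], [0,7,8], [1,2,5], [1,2,8], [1,4,6], [1,4,8], [2,3,4], [2,3,5], [2,4,7], [2,7,8], [3,4,8], [3,5,6], [4,6,7], [5,6,7]

so the chain groups are C_0 ≅ Z^9, C_1 ≅ Z^27, C_2 ≅ Z^18.

The boundary map ∂_1: C_1 → C_0 is given by ∂[p,q] = [q] − [p]. For instance
  ∂[0,7] = [7] − [0].
The 9×27 boundary matrix has rank 8 and Smith normal form diag(1,1,1,1,1,1,1,1).

The boundary map ∂_2: C_2 → C_1 maps a triangle to the signed sum of its edges. For instance
  ∂[2,3,5] = [3,5] − [2,5] + [2,3],
  ∂[2,3,4] = [3,4] − [2,4] + [2,3].
This gives a 27×18 integer matrix of rank 18; reducing to Smith normal form yields diagonal entries (1,1,1,1,1,1,1,1,1,1,1,1,1,1,1,1,1,2).

Now H_k = ker ∂_k / im ∂_{k+1}, so:

  H_0: rank C_0 − rank ∂_1 = 9 − 8 = 1, and the invariant factors of ∂_1 are all 1, so H_0 = Z.
  H_1: rank ker ∂_1 − rank ∂_2 = (27 − 8) − 18 = 1, and ∂_2 has invariant factor 2 > 1, so H_1 = Z ⊕ Z/2Z.
  H_2: rank ker ∂_2 − rank ∂_3 = (18 − 18) − 0 = 0, and there is no ∂_3, so H_2 = 0.

Hence the Betti numbers are b_0 = 1, b_1 = 1, b_2 = 0.

b_0 = 1, b_1 = 1, b_2 = 0.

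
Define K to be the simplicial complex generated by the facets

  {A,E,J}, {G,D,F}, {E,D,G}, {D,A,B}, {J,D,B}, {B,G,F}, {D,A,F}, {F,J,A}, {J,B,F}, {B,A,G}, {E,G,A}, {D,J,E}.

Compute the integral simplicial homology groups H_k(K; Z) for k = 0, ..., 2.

K has 7 vertices, 18 edges, 12 triangles.
rank ∂_0 = 0, rank ∂_1 = 6 ⇒ b_0 = 7 − 0 − 6 = 1; all invariant factors of ∂_1 are 1 so no torsion. So H_0 ≅ Z.
rank ∂_1 = 6, rank ∂_2 = 12 ⇒ b_1 = 18 − 6 − 12 = 0; ∂_2 has invariant factor(s) [2] giving torsion. So H_1 ≅ Z/2.
rank ∂_2 = 12, rank ∂_3 = 0 ⇒ b_2 = 12 − 12 − 0 = 0. So H_2 ≅ 0.

H_0 = Z,  H_1 = Z/2,  H_2 = 0.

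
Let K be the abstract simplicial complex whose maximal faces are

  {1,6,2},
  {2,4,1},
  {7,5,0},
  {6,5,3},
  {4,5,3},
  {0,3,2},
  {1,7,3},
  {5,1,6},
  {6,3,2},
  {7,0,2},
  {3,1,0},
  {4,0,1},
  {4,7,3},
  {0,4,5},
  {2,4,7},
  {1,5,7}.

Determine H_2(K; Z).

Take the total order 0 < 1 < 2 < 3 < 4 < 5 < 6 < 7 on the vertex set. Then K (dimension 2) consists of the simplices:

  0-simplices (8): [0], [1], [2], [3], [4], [5], [6], [7]
  1-simplices (24): (24 of them)
  2-simplices (16): [0,1,3], [0,1,4], [0,2,3], [0,2,7], [0,4,5], [0,5,7], [1,2,4], [1,2,6], [1,3,7], [1,5,6], [1,5,7], [2,3,6], [2,4,7], [3,4,5], [3,4,7], [3,5,6]

Hence C_0 ≅ Z^8, C_1 ≅ Z^24, C_2 ≅ Z^16.

Boundary ∂_1: C_1 → C_0 is given by ∂[p,q] = [q] − [p]. For instance
  ∂[0,4] = [4] − [0].
The 8×24 boundary matrix has rank 7 and Smith normal form diag(1,1,1,1,1,1,1).

The boundary map ∂_2: C_2 → C_1 maps a triangle to the signed sum of its edges. For instance
  ∂[0,1,4] = [1,4] − [0,4] + [0,1],
  ∂[0,2,7] = [2,7] − [0,7] + [0,2].
The resulting 24×16 matrix has rank 15, and its Smith normal form has invariant factors (1,1,1,1,1,1,1,1,1,1,1,1,1,1,1).

Computing H_k = (kernel of ∂_k) / (image of ∂_{k+1}):

  H_2: rank ker ∂_2 − rank ∂_3 = (16 − 15) − 0 = 1, and there is no ∂_3, so H_2 = Z.

H_2 ≅ Z.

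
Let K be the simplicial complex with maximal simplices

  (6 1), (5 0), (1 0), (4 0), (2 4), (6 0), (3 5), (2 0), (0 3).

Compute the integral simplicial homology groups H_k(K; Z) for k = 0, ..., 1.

K has 7 vertices, 9 edges.
rank ∂_0 = 0, rank ∂_1 = 6 ⇒ b_0 = 7 − 0 − 6 = 1; all invariant factors of ∂_1 are 1 so no torsion. So H_0 ≅ Z.
rank ∂_1 = 6, rank ∂_2 = 0 ⇒ b_1 = 9 − 6 − 0 = 3. So H_1 ≅ Z^3.

H_0 = Z,  H_1 = Z^3.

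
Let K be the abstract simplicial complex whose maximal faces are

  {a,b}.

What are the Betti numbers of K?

Order the vertices as a < b. Listing each simplex with vertices in this order, K has dimension 1 with simplices:

  0-simplices (2): a, b
  1-simplices (1): ab

so the chain groups are C_0 ≅ Z^2, C_1 ≅ Z^1.

Boundary ∂_1: C_1 → C_0 is given by ∂[p,q] = [q] − [p]. For instance
  ∂ab = b − a.
The 2×1 boundary matrix has rank 1 and Smith normal form diag(1).

From H_k ≅ ker(∂_k) / im(∂_{k+1}) we obtain:

  H_0: rank C_0 − rank ∂_1 = 2 − 1 = 1, and the invariant factors of ∂_1 are all 1, so H_0 ≅ Z.
  H_1: rank ker ∂_1 − rank ∂_2 = (1 − 1) − 0 = 0, and there is no ∂_2, so H_1 ≅ 0.

Hence the Betti numbers are b_0 = 1, b_1 = 0.

b_0 = 1, b_1 = 0.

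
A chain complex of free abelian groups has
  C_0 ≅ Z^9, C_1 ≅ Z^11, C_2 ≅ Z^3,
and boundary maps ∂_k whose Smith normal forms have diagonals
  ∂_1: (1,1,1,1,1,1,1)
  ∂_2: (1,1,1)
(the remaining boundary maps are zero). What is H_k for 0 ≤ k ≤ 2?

H_0 = Z^2,  H_1 = Z,  H_2 = 0.

H_0: b_0 = 9 − 0 − 7 = 2; torsion from ∂_1 factors > 1: none. So H_0 = Z^2.
H_1: b_1 = 11 − 7 − 3 = 1; torsion from ∂_2 factors > 1: none. So H_1 = Z.
H_2: b_2 = 3 − 3 − 0 = 0; torsion from ∂_3 factors > 1: none. So H_2 = 0.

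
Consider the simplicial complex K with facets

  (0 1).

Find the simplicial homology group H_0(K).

Fix the vertex order 0 < 1 and write every simplex with vertices in increasing order. Then dim K = 1 and the simplices of K are:

  0-simplices (2): [0], [1]
  1-simplices (1): [0,1]

giving chain groups C_0 ≅ Z^2, C_1 ≅ Z^1.

Boundary ∂_1: C_1 → C_0 is given by ∂[p,q] = [q] − [p].
As a 2×1 matrix over Z this has rank 1, with invariant factors (1).

From H_k ≅ ker(∂_k) / im(∂_{k+1}) we obtain:

  H_0: rank C_0 − rank ∂_1 = 2 − 1 = 1, and the invariant factors of ∂_1 are all 1, so H_0 ≅ Z.

(K is a triangulation of the 1-simplex.)

H_0 ≅ Z.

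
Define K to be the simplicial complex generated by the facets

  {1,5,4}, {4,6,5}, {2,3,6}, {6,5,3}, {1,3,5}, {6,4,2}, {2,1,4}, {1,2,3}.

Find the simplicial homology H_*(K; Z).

H_0 = Z,  H_1 = 0,  H_2 = Z.

Order the vertices as 1 < 2 < 3 < 4 < 5 < 6. Listing each simplex with vertices in this order, K has dimension 2 with simplices:

  0-simplices (6): [1], [2], [3], [4], [5], [6]
  1-simplices (12): [1,2], [1,3], [1,4], [1,5], [2,3], [2,4], [2,6], [3,5], [3,6], [4,5], [4,6], [5,6]
  2-simplices (8): [1,2,3], [1,2,4], [1,3,5], [1,4,5], [2,3,6], [2,4,6], [3,5,6], [4,5,6]

so the chain groups are C_0 ≅ Z^6, C_1 ≅ Z^12, C_2 ≅ Z^8.

The boundary map ∂_1: C_1 → C_0 sends each edge [p,q] (with p < q) to q − p.
This gives a 6×12 integer matrix of rank 5; reducing to Smith normal form yields diagonal entries (1,1,1,1,1).

The boundary map ∂_2: C_2 → C_1 maps a triangle to the signed sum of its edges. For instance
  ∂[1,3,5] = [3,5] − [1,5] + [1,3],
  ∂[2,3,6] = [3,6] − [2,6] + [2,3].
This gives a 12×8 integer matrix of rank 7; reducing to Smith normal form yields diagonal entries (1,1,1,1,1,1,1).

From H_k ≅ ker(∂_k) / im(∂_{k+1}) we obtain:

  H_0: rank C_0 − rank ∂_1 = 6 − 5 = 1, and the invariant factors of ∂_1 are all 1, so H_0 ≅ Z.
  H_1: rank ker ∂_1 − rank ∂_2 = (12 − 5) − 7 = 0, and the invariant factors of ∂_2 are all 1, so H_1 ≅ 0.
  H_2: rank ker ∂_2 − rank ∂_3 = (8 − 7) − 0 = 1, and there is no ∂_3, so H_2 ≅ Z.

As a check, the Euler characteristic is 6 − 12 + 8 = 2, which agrees with 1 − 0 + 1 = 2.
(K is a triangulation of the 2-sphere S^2.)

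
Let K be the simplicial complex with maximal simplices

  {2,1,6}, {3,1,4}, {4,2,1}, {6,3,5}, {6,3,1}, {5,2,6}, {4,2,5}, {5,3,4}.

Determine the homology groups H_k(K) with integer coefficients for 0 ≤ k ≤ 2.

Fix the vertex order 1 < 2 < 3 < 4 < 5 < 6 and write every simplex with vertices in increasing order. Then dim K = 2 and the simplices of K are:

  0-simplices (6): [1], [2], [3], [4], [5], [6]
  1-simplices (12): [1,2], [1,3], [1,4], [1,6], [2,4], [2,5], [2,6], [3,4], [3,5], [3,6], [4,5], [5,6]
  2-simplices (8): [1,2,4], [1,2,6], [1,3,4], [1,3,6], [2,4,5], [2,5,6], [3,4,5], [3,5,6]

giving chain groups C_0 ≅ Z^6, C_1 ≅ Z^12, C_2 ≅ Z^8.

Boundary ∂_1: C_1 → C_0 maps an edge to its endpoints' difference, ∂[p,q] = q − p. For instance
  ∂[4,5] = [5] − [4].
This gives a 6×12 integer matrix of rank 5; reducing to Smith normal form yields diagonal entries (1,1,1,1,1).

The boundary map ∂_2: C_2 → C_1 acts by ∂[p,q,r] = [q,r] − [p,r] + [p,q]. For instance
  ∂[1,3,4] = [3,4] − [1,4] + [1,3],
  ∂[1,2,6] = [2,6] − [1,6] + [1,2].
This gives a 12×8 integer matrix of rank 7; reducing to Smith normal form yields diagonal entries (1,1,1,1,1,1,1).

From H_k ≅ ker(∂_k) / im(∂_{k+1}) we obtain:

  H_0: rank C_0 − rank ∂_1 = 6 − 5 = 1, and the invariant factors of ∂_1 are all 1, so H_0 ≅ Z.
  H_1: rank ker ∂_1 − rank ∂_2 = (12 − 5) − 7 = 0, and the invariant factors of ∂_2 are all 1, so H_1 ≅ 0.
  H_2: rank ker ∂_2 − rank ∂_3 = (8 − 7) − 0 = 1, and there is no ∂_3, so H_2 ≅ Z.

As a check, the Euler characteristic is 6 − 12 + 8 = 2, which agrees with 1 − 0 + 1 = 2.
(K is a triangulation of the 2-sphere S^2.)

H_0 = Z,  H_1 = 0,  H_2 = Z.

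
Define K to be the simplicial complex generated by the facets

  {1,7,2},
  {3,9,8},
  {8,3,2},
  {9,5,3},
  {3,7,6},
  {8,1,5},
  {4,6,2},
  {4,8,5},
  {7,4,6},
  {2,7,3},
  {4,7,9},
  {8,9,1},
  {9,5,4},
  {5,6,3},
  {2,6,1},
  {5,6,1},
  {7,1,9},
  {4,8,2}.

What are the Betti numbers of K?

Order the vertices as 1 < 2 < 3 < 4 < 5 < 6 < 7 < 8 < 9. Listing each simplex with vertices in this order, K has dimension 2 with simplices:

  0-simplices (9): [1], [2], [3], [4], [5], [6], [7], [8], [9]
  1-simplices (27): (27 of them)
  2-simplices (18): [1,2,6], [1,2,7], [1,5,6], [1,5,8], [1,7,9], [1,8,9], [2,3,7], [2,3,8], [2,4,6], [2,4,8], [3,5,6], [3,5,9], [3,6,7], [3,8,9], [4,5,8], [4,5,9], [4,6,7], [4,7,9]

Hence C_0 ≅ Z^9, C_1 ≅ Z^27, C_2 ≅ Z^18.

Boundary ∂_1: C_1 → C_0 sends each edge [p,q] (with p < q) to q − p.
The 9×27 boundary matrix has rank 8 and Smith normal form diag(1,1,1,1,1,1,1,1).

∂_2: C_2 → C_1 acts by ∂[p,q,r] = [q,r] − [p,r] + [p,q]. For instance
  ∂[1,5,6] = [5,6] − [1,6] + [1,5],
  ∂[3,5,9] = [5,9] − [3,9] + [3,5].
The 27×18 boundary matrix has rank 18 and Smith normal form diag(1,1,1,1,1,1,1,1,1,1,1,1,1,1,1,1,1,2).

Now H_k = ker ∂_k / im ∂_{k+1}, so:

  H_0: rank C_0 − rank ∂_1 = 9 − 8 = 1, and the invariant factors of ∂_1 are all 1, so H_0 ≅ Z.
  H_1: rank ker ∂_1 − rank ∂_2 = (27 − 8) − 18 = 1, and ∂_2 has invariant factor 2 > 1, so H_1 ≅ Z ⊕ Z/2.
  H_2: rank ker ∂_2 − rank ∂_3 = (18 − 18) − 0 = 0, and there is no ∂_3, so H_2 ≅ 0.

As a check, the Euler characteristic is 9 − 27 + 18 = 0, which agrees with 1 − 1 + 0 = 0.
(K is a triangulation of the Klein bottle.)

Hence the Betti numbers are b_0 = 1, b_1 = 1, b_2 = 0.

b_0 = 1, b_1 = 1, b_2 = 0.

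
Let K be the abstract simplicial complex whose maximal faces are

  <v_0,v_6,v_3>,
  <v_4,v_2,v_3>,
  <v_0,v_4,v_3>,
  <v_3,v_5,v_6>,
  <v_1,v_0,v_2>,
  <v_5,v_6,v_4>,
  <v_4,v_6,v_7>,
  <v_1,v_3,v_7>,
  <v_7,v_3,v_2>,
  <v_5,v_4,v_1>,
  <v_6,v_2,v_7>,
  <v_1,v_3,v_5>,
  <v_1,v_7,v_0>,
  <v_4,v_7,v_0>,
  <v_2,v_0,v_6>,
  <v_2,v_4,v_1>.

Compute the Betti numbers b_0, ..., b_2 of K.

K has 8 vertices, 24 edges, 16 triangles.
rank ∂_0 = 0, rank ∂_1 = 7 ⇒ b_0 = 8 − 0 − 7 = 1; all invariant factors of ∂_1 are 1 so no torsion. So H_0 = Z.
rank ∂_1 = 7, rank ∂_2 = 15 ⇒ b_1 = 24 − 7 − 15 = 2; all invariant factors of ∂_2 are 1 so no torsion. So H_1 = Z^2.
rank ∂_2 = 15, rank ∂_3 = 0 ⇒ b_2 = 16 − 15 − 0 = 1. So H_2 = Z.

b_0 = 1, b_1 = 2, b_2 = 1.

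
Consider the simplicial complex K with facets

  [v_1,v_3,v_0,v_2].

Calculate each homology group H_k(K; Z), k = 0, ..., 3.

H_0 ≅ Z,  H_1 = 0,  H_2 = 0,  H_3 = 0.

Take the total order v_0 < v_1 < v_2 < v_3 on the vertex set. Then K (dimension 3) consists of the simplices:

  0-simplices (4): [v_0], [v_1], [v_2], [v_3]
  1-simplices (6): [v_0,v_1], [v_0,v_2], [v_0,v_3], [v_1,v_2], [v_1,v_3], [v_2,v_3]
  2-simplices (4): [v_0,v_1,v_2], [v_0,v_1,v_3], [v_0,v_2,v_3], [v_1,v_2,v_3]
  3-simplices (1): [v_0,v_1,v_2,v_3]

giving chain groups C_0 ≅ Z^4, C_1 ≅ Z^6, C_2 ≅ Z^4, C_3 ≅ Z^1.

Boundary ∂_1: C_1 → C_0 is given by ∂[p,q] = [q] − [p].
This gives a 4×6 integer matrix of rank 3; reducing to Smith normal form yields diagonal entries (1,1,1).

Boundary ∂_2: C_2 → C_1 acts by ∂[p,q,r] = [q,r] − [p,r] + [p,q]. For instance
  ∂[v_0,v_1,v_3] = [v_1,v_3] − [v_0,v_3] + [v_0,v_1],
  ∂[v_0,v_1,v_2] = [v_1,v_2] − [v_0,v_2] + [v_0,v_1].
As a 6×4 matrix over Z this has rank 3, with invariant factors (1,1,1).

The boundary map ∂_3: C_3 → C_2 sends each 3-simplex σ to the alternating sum Σ_i (−1)^i (σ with its i-th vertex removed). For instance
  ∂[v_0,v_1,v_2,v_3] = [v_1,v_2,v_3] − [v_0,v_2,v_3] + [v_0,v_1,v_3] − [v_0,v_1,v_2].
The 4×1 boundary matrix has rank 1 and Smith normal form diag(1).

From H_k ≅ ker(∂_k) / im(∂_{k+1}) we obtain:

  H_0: rank C_0 − rank ∂_1 = 4 − 3 = 1, and the invariant factors of ∂_1 are all 1, so H_0 ≅ Z.
  H_1: rank ker ∂_1 − rank ∂_2 = (6 − 3) − 3 = 0, and the invariant factors of ∂_2 are all 1, so H_1 ≅ 0.
  H_2: rank ker ∂_2 − rank ∂_3 = (4 − 3) − 1 = 0, and the invariant factors of ∂_3 are all 1, so H_2 ≅ 0.
  H_3: rank ker ∂_3 − rank ∂_4 = (1 − 1) − 0 = 0, and there is no ∂_4, so H_3 ≅ 0.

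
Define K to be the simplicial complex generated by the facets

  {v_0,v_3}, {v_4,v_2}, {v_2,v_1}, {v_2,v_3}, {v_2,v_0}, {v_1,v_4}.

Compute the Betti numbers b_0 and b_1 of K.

b_0 = 1, b_1 = 2.

Order the vertices as v_0 < v_1 < v_2 < v_3 < v_4. Listing each simplex with vertices in this order, K has dimension 1 with simplices:

  0-simplices (5): [v_0], [v_1], [v_2], [v_3], [v_4]
  1-simplices (6): [v_0,v_2], [v_0,v_3], [v_1,v_2], [v_1,v_4], [v_2,v_3], [v_2,v_4]

Hence C_0 ≅ Z^5, C_1 ≅ Z^6.

Boundary ∂_1: C_1 → C_0 is given by ∂[p,q] = [q] − [p].
The resulting 5×6 matrix has rank 4, and its Smith normal form has invariant factors (1,1,1,1).

From H_k ≅ ker(∂_k) / im(∂_{k+1}) we obtain:

  H_0: rank C_0 − rank ∂_1 = 5 − 4 = 1, and the invariant factors of ∂_1 are all 1, so H_0 ≅ Z.
  H_1: rank ker ∂_1 − rank ∂_2 = (6 − 4) − 0 = 2, and there is no ∂_2, so H_1 ≅ Z^2.

As a check, the Euler characteristic is 5 − 6 = -1, which agrees with 1 − 2 = -1.

Hence the Betti numbers are b_0 = 1, b_1 = 2.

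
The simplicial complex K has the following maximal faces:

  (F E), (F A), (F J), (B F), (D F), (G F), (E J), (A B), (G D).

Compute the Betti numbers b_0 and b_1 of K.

Fix the vertex order A < B < D < E < F < G < J and write every simplex with vertices in increasing order. Then dim K = 1 and the simplices of K are:

  0-simplices (7): A, B, D, E, F, G, J
  1-simplices (9): AB, AF, BF, DF, DG, EF, EJ, FG, FJ

so the chain groups are C_0 ≅ Z^7, C_1 ≅ Z^9.

∂_1: C_1 → C_0 maps an edge to its endpoints' difference, ∂[p,q] = q − p. For instance
  ∂DF = F − D.
This gives a 7×9 integer matrix of rank 6; reducing to Smith normal form yields diagonal entries (1,1,1,1,1,1).

Now H_k = ker ∂_k / im ∂_{k+1}, so:

  H_0: rank C_0 − rank ∂_1 = 7 − 6 = 1, and the invariant factors of ∂_1 are all 1, so H_0 = Z.
  H_1: rank ker ∂_1 − rank ∂_2 = (9 − 6) − 0 = 3, and there is no ∂_2, so H_1 = Z^3.

(K is a triangulation of a wedge of 3 circles.)

Hence the Betti numbers are b_0 = 1, b_1 = 3.

b_0 = 1, b_1 = 3.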